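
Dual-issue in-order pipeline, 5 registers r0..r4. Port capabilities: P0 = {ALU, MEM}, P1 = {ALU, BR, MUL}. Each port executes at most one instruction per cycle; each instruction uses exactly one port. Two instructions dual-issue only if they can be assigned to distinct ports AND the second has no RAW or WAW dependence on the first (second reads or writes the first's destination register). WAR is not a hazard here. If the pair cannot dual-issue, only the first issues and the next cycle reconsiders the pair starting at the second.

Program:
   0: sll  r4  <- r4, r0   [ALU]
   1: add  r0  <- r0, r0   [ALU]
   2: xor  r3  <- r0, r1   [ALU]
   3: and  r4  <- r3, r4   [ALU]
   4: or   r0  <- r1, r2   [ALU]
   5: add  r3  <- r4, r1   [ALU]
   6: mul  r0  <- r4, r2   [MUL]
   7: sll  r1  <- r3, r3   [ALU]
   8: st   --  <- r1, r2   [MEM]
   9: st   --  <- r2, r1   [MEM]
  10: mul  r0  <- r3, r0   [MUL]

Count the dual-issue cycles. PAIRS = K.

#0 head=0: sll.ALU add.ALU i0+i1 2-wide
#1 head=2: xor.ALU i2 RAW r3
#2 head=3: and.ALU or.ALU i3+i4 2-wide
#3 head=5: add.ALU mul.MUL i5+i6 2-wide
#4 head=7: sll.ALU i7 RAW r1
#5 head=8: st.MEM i8 no-port MEM/MEM
#6 head=9: st.MEM mul.MUL i9+i10 2-wide

PAIRS = 4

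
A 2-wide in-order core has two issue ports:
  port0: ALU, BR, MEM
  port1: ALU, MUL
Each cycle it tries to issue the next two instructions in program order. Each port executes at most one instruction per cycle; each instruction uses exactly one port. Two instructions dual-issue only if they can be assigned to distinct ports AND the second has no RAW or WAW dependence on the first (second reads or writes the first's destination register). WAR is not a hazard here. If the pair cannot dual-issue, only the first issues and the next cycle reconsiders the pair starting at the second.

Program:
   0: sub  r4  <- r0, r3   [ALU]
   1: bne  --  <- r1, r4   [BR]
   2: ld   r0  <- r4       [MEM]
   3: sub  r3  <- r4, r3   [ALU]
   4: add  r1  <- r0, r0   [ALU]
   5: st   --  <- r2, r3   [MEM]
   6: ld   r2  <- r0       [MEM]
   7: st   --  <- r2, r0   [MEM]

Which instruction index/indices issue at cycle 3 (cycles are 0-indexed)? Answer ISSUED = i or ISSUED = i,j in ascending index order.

c0: i0 sub.ALU  RAW r4
c1: i1 bne.BR  no-port BR/MEM
c2: i2,i3 ld.MEM;sub.ALU  2-wide
c3: i4,i5 add.ALU;st.MEM  2-wide
c4: i6 ld.MEM  no-port MEM/MEM
c5: i7 st.MEM  tail

ISSUED = 4,5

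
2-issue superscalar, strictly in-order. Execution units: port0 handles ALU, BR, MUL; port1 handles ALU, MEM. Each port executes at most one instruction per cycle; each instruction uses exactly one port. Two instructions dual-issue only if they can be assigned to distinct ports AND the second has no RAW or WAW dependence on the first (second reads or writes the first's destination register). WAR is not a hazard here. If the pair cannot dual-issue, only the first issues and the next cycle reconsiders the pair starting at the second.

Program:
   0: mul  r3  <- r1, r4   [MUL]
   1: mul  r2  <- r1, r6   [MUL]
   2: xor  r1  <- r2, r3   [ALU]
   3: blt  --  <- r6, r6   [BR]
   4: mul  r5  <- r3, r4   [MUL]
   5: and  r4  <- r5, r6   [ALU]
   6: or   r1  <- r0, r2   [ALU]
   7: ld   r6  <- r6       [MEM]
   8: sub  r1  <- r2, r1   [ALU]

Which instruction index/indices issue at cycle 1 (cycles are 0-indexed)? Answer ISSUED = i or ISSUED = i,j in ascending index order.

ISSUED = 1

t=0 i0:mul.MUL ; no-port MUL/MUL
t=1 i1:mul.MUL ; RAW r2
t=2 i2/i3:xor.ALU blt.BR ; 2-wide
t=3 i4:mul.MUL ; RAW r5
t=4 i5/i6:and.ALU or.ALU ; 2-wide
t=5 i7/i8:ld.MEM sub.ALU ; 2-wide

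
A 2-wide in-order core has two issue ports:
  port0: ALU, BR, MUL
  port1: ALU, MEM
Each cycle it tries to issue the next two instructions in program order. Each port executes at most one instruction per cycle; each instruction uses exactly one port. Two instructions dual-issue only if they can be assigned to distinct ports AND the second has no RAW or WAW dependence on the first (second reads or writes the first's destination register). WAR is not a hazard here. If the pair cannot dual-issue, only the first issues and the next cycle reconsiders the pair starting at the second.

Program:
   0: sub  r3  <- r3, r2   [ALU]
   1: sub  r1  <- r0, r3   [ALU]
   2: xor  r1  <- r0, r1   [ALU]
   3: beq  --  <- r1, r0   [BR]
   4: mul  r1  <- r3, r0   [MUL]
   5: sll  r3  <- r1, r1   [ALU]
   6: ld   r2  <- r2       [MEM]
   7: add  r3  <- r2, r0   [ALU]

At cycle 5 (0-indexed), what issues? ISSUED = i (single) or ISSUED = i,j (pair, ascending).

ISSUED = 5,6

[0] i0  sub  -- RAW r3
[1] i1  sub  -- RAW+WAW r1
[2] i2  xor  -- RAW r1
[3] i3  beq  -- no-port BR/MUL
[4] i4  mul  -- RAW r1
[5] i5+i6  sll+ld  -- 2-wide
[6] i7  add  -- tail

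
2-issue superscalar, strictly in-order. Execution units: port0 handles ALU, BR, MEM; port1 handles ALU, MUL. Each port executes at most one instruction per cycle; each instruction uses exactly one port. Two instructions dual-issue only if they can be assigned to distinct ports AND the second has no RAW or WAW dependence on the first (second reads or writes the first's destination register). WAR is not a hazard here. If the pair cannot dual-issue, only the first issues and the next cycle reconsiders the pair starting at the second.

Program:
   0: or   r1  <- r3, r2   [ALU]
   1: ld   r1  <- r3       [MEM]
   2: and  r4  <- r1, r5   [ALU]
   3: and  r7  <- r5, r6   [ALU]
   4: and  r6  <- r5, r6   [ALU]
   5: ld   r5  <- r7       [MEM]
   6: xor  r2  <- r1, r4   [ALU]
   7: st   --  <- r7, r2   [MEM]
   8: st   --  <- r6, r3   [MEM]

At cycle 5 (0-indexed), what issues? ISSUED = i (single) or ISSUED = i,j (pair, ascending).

c0: i0 or  WAW r1
c1: i1 ld  RAW r1
c2: i2+i3 and+and  2-wide
c3: i4+i5 and+ld  2-wide
c4: i6 xor  RAW r2
c5: i7 st  no-port MEM/MEM
c6: i8 st  tail

ISSUED = 7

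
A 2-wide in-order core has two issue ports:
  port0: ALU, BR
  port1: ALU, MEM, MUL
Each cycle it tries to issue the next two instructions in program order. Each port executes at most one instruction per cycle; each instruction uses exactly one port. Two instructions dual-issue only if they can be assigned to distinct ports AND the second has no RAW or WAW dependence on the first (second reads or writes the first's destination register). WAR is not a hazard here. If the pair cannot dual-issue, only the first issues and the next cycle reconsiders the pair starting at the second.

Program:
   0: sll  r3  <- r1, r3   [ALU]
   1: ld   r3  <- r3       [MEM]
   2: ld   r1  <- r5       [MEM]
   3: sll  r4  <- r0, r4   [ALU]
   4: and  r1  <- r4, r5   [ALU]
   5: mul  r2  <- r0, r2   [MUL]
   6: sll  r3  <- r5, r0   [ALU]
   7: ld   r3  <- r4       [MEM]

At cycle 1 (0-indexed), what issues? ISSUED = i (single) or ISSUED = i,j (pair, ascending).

#0 head=0: sll i0 RAW+WAW r3
#1 head=1: ld i1 no-port MEM/MEM
#2 head=2: ld;sll i2/i3 dual
#3 head=4: and;mul i4/i5 dual
#4 head=6: sll i6 WAW r3
#5 head=7: ld i7 tail

ISSUED = 1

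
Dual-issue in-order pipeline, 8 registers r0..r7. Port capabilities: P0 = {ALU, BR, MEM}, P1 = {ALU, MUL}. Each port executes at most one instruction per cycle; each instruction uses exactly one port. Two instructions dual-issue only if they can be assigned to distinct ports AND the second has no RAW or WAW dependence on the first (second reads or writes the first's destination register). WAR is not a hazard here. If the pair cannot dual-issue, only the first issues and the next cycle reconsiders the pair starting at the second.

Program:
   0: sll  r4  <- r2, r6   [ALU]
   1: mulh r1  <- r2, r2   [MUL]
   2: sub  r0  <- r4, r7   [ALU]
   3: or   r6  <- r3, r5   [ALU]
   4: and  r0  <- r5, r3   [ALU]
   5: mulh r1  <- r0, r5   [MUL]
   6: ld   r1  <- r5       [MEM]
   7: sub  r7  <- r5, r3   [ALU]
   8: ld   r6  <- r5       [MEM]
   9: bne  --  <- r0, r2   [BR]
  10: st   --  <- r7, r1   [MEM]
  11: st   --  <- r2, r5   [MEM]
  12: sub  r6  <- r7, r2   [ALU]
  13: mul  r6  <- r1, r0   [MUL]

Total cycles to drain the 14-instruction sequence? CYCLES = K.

CYCLES = 10

0. sll.ALU+mulh.MUL @i0+i1  | dual
1. sub.ALU+or.ALU @i2+i3  | dual
2. and.ALU @i4  | RAW r0
3. mulh.MUL @i5  | WAW r1
4. ld.MEM+sub.ALU @i6+i7  | dual
5. ld.MEM @i8  | no-port MEM/BR
6. bne.BR @i9  | no-port BR/MEM
7. st.MEM @i10  | no-port MEM/MEM
8. st.MEM+sub.ALU @i11+i12  | dual
9. mul.MUL @i13  | tail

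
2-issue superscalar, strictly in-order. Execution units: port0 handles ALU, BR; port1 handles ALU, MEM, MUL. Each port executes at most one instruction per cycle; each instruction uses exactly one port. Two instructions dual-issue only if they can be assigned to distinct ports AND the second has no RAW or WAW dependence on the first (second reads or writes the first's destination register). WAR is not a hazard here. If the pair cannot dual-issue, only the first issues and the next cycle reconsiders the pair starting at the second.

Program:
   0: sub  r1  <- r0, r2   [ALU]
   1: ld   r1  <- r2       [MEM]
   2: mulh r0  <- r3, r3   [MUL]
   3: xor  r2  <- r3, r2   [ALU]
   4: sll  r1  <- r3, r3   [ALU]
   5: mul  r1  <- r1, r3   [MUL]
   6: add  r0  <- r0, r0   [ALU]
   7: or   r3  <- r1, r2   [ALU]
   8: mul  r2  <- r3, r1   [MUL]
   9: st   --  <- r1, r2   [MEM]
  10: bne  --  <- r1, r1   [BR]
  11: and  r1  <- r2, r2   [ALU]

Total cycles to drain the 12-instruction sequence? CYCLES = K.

  cy0 -> i0 (sub.ALU) WAW r1
  cy1 -> i1 (ld.MEM) no-port MEM/MUL
  cy2 -> i2&i3 (mulh.MUL xor.ALU) dual
  cy3 -> i4 (sll.ALU) RAW+WAW r1
  cy4 -> i5&i6 (mul.MUL add.ALU) dual
  cy5 -> i7 (or.ALU) RAW r3
  cy6 -> i8 (mul.MUL) no-port MUL/MEM
  cy7 -> i9&i10 (st.MEM bne.BR) dual
  cy8 -> i11 (and.ALU) tail

CYCLES = 9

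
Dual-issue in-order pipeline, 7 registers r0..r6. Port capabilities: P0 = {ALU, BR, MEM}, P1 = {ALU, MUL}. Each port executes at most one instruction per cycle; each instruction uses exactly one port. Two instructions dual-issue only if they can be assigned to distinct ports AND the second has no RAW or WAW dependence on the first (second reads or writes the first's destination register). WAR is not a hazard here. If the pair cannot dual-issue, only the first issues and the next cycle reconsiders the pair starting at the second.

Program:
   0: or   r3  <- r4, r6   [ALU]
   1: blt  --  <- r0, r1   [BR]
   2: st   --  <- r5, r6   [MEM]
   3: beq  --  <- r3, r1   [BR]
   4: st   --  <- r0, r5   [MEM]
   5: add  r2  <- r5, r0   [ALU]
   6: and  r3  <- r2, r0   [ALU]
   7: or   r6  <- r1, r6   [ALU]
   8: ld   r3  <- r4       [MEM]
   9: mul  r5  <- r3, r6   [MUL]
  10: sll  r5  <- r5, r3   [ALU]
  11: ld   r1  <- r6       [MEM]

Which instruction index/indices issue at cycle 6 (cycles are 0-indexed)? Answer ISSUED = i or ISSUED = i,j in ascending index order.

ISSUED = 9

0. or.ALU blt.BR @i0,i1  | 2-wide
1. st.MEM @i2  | no-port MEM/BR
2. beq.BR @i3  | no-port BR/MEM
3. st.MEM add.ALU @i4,i5  | 2-wide
4. and.ALU or.ALU @i6,i7  | 2-wide
5. ld.MEM @i8  | RAW r3
6. mul.MUL @i9  | RAW+WAW r5
7. sll.ALU ld.MEM @i10,i11  | 2-wide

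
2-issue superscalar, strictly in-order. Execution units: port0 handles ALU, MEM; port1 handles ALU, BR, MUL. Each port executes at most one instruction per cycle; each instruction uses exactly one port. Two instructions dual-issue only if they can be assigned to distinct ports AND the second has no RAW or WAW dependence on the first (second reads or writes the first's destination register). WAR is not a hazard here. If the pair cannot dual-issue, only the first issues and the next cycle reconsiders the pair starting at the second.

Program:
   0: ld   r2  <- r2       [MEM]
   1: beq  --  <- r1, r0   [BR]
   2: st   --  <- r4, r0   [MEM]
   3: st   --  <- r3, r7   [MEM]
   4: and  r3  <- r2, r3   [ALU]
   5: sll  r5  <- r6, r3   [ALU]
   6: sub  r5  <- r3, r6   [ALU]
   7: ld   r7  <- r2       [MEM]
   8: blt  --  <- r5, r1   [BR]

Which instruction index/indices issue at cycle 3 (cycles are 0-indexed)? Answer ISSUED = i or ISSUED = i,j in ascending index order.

ISSUED = 5

  cy0 -> i0/i1 (ld/beq) pair
  cy1 -> i2 (st) no-port MEM/MEM
  cy2 -> i3/i4 (st/and) pair
  cy3 -> i5 (sll) WAW r5
  cy4 -> i6/i7 (sub/ld) pair
  cy5 -> i8 (blt) tail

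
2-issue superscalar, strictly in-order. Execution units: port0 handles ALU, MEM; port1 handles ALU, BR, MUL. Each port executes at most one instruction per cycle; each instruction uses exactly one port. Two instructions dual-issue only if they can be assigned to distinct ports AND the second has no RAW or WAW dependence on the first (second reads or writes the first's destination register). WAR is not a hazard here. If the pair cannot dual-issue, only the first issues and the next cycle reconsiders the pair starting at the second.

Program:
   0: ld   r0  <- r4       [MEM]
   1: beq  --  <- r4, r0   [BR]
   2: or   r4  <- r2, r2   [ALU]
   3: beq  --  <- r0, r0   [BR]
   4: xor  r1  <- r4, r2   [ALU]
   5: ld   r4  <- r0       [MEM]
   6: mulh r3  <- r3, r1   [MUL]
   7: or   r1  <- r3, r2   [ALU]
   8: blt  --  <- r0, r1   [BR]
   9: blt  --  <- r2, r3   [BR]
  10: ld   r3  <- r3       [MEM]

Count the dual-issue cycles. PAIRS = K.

0. ld @i0  | RAW r0
1. beq or @i1,i2  | pair
2. beq xor @i3,i4  | pair
3. ld mulh @i5,i6  | pair
4. or @i7  | RAW r1
5. blt @i8  | no-port BR/BR
6. blt ld @i9,i10  | pair

PAIRS = 4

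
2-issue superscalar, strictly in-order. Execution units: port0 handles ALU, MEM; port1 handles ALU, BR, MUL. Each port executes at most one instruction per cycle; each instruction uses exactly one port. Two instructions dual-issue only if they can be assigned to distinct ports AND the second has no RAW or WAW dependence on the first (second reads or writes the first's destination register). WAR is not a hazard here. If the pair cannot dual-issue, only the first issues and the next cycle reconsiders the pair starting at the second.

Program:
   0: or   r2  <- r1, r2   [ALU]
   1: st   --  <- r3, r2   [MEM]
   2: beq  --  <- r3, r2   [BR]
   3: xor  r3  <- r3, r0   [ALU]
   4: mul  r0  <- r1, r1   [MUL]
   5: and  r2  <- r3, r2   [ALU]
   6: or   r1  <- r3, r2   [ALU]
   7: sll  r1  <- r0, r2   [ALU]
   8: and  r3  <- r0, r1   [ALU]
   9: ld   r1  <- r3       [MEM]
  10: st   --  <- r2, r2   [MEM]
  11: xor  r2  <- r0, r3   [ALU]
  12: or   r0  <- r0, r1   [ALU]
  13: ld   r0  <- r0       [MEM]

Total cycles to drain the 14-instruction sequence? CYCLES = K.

t=0 i0:or.ALU ; RAW r2
t=1 i1&i2:st.MEM+beq.BR ; dual
t=2 i3&i4:xor.ALU+mul.MUL ; dual
t=3 i5:and.ALU ; RAW r2
t=4 i6:or.ALU ; WAW r1
t=5 i7:sll.ALU ; RAW r1
t=6 i8:and.ALU ; RAW r3
t=7 i9:ld.MEM ; no-port MEM/MEM
t=8 i10&i11:st.MEM+xor.ALU ; dual
t=9 i12:or.ALU ; RAW+WAW r0
t=10 i13:ld.MEM ; tail

CYCLES = 11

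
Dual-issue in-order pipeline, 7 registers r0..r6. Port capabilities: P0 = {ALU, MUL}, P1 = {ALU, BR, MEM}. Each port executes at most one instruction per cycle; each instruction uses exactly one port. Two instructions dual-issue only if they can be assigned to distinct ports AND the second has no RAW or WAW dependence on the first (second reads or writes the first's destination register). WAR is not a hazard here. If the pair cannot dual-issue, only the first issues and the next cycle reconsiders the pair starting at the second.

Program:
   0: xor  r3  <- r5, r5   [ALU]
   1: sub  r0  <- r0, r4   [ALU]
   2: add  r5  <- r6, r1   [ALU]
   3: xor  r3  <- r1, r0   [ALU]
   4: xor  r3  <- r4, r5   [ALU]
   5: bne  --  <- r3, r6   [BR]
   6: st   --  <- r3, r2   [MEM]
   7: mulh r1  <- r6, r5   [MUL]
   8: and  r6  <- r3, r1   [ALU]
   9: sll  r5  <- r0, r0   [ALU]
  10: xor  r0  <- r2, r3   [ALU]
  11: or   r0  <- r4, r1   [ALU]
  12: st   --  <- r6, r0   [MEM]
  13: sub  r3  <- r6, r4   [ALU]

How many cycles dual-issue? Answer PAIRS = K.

[0] i0,i1  xor+sub  -- dual
[1] i2,i3  add+xor  -- dual
[2] i4  xor  -- RAW r3
[3] i5  bne  -- no-port BR/MEM
[4] i6,i7  st+mulh  -- dual
[5] i8,i9  and+sll  -- dual
[6] i10  xor  -- WAW r0
[7] i11  or  -- RAW r0
[8] i12,i13  st+sub  -- dual

PAIRS = 5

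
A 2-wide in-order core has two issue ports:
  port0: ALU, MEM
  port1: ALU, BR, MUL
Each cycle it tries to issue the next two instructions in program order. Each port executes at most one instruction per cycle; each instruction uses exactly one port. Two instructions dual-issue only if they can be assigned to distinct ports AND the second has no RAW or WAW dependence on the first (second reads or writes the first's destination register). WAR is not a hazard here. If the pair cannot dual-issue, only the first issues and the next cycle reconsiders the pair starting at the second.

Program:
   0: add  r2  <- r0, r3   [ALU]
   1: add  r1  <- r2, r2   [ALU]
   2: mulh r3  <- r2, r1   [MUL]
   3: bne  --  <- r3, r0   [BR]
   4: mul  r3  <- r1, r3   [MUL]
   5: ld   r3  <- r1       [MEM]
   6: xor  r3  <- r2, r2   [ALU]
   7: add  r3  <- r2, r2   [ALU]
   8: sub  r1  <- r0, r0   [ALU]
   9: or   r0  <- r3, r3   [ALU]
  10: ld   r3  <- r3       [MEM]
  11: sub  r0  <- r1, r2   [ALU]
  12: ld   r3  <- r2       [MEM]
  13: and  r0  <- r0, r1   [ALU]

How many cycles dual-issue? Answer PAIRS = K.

t=0 i0:add ; RAW r2
t=1 i1:add ; RAW r1
t=2 i2:mulh ; no-port MUL/BR
t=3 i3:bne ; no-port BR/MUL
t=4 i4:mul ; WAW r3
t=5 i5:ld ; WAW r3
t=6 i6:xor ; WAW r3
t=7 i7/i8:add;sub ; dual
t=8 i9/i10:or;ld ; dual
t=9 i11/i12:sub;ld ; dual
t=10 i13:and ; tail

PAIRS = 3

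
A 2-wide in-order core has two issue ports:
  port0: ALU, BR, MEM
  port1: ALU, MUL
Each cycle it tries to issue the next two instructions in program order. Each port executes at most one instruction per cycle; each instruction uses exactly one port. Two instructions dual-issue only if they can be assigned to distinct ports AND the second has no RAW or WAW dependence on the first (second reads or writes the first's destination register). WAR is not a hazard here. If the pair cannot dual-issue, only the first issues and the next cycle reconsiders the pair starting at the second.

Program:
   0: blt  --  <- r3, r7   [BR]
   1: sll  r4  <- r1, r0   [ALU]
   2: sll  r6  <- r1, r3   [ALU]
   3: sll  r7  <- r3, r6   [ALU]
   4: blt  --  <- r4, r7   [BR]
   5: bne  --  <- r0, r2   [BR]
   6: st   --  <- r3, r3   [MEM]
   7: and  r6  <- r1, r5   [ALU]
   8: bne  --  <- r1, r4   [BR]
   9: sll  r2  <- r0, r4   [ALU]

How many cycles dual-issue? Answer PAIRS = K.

PAIRS = 3

#0 head=0: blt.BR/sll.ALU i0&i1 dual
#1 head=2: sll.ALU i2 RAW r6
#2 head=3: sll.ALU i3 RAW r7
#3 head=4: blt.BR i4 no-port BR/BR
#4 head=5: bne.BR i5 no-port BR/MEM
#5 head=6: st.MEM/and.ALU i6&i7 dual
#6 head=8: bne.BR/sll.ALU i8&i9 dual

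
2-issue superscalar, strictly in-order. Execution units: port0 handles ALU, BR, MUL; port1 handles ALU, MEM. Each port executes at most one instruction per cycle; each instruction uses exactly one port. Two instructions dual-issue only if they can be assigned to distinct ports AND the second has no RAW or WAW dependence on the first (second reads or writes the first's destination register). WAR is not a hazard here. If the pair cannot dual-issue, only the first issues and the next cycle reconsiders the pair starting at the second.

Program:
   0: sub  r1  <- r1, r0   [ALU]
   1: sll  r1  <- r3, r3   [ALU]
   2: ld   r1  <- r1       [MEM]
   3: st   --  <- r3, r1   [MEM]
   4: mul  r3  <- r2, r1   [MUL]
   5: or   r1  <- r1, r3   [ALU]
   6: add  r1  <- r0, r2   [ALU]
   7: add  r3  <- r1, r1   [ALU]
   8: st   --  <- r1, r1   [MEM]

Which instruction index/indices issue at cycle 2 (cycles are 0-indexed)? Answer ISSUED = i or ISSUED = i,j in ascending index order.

#0 head=0: sub.ALU i0 WAW r1
#1 head=1: sll.ALU i1 RAW+WAW r1
#2 head=2: ld.MEM i2 no-port MEM/MEM
#3 head=3: st.MEM mul.MUL i3,i4 2-wide
#4 head=5: or.ALU i5 WAW r1
#5 head=6: add.ALU i6 RAW r1
#6 head=7: add.ALU st.MEM i7,i8 2-wide

ISSUED = 2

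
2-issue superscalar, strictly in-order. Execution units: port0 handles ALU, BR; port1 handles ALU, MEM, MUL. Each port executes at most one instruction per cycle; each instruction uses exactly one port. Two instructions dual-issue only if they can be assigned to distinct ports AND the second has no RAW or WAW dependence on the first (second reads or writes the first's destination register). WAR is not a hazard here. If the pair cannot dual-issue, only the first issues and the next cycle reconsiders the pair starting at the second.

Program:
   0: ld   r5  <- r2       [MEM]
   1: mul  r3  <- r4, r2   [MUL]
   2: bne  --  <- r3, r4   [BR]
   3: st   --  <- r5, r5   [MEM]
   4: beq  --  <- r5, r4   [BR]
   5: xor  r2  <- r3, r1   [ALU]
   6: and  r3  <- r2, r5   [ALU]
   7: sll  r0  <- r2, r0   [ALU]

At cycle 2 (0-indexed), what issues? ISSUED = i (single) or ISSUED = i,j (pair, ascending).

ISSUED = 2,3

t=0 i0:ld ; no-port MEM/MUL
t=1 i1:mul ; RAW r3
t=2 i2,i3:bne;st ; 2-wide
t=3 i4,i5:beq;xor ; 2-wide
t=4 i6,i7:and;sll ; 2-wide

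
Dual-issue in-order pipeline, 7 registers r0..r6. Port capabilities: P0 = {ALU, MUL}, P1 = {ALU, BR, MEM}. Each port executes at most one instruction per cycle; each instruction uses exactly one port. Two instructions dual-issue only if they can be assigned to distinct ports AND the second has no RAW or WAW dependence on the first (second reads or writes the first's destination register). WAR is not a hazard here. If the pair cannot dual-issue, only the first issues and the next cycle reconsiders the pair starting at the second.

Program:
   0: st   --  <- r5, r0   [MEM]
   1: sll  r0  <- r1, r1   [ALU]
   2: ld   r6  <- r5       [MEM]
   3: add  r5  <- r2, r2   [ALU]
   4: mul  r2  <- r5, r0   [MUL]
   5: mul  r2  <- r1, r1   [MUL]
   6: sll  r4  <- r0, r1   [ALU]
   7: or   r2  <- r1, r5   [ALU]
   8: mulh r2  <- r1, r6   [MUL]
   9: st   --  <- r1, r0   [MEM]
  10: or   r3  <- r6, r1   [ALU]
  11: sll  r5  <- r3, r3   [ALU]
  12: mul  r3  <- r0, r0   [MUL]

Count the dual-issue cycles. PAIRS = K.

#0 head=0: st.MEM sll.ALU i0+i1 2-wide
#1 head=2: ld.MEM add.ALU i2+i3 2-wide
#2 head=4: mul.MUL i4 no-port MUL/MUL
#3 head=5: mul.MUL sll.ALU i5+i6 2-wide
#4 head=7: or.ALU i7 WAW r2
#5 head=8: mulh.MUL st.MEM i8+i9 2-wide
#6 head=10: or.ALU i10 RAW r3
#7 head=11: sll.ALU mul.MUL i11+i12 2-wide

PAIRS = 5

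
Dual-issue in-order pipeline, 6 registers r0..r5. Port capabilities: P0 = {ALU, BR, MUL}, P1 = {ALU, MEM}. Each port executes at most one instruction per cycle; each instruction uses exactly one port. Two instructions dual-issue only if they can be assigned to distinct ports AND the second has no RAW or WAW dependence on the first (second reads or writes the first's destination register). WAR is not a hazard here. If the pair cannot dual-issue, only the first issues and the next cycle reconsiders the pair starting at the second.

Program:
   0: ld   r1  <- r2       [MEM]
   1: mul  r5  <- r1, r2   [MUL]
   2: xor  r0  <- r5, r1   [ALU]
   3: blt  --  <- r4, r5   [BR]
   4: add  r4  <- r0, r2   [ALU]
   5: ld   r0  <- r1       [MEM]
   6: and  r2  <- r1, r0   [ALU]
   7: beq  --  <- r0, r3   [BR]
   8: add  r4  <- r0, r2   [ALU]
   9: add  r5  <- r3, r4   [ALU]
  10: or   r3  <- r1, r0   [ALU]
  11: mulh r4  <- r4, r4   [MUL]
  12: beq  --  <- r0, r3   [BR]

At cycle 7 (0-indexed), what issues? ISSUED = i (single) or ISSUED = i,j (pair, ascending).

  cy0 -> i0 (ld.MEM) RAW r1
  cy1 -> i1 (mul.MUL) RAW r5
  cy2 -> i2&i3 (xor.ALU;blt.BR) pair
  cy3 -> i4&i5 (add.ALU;ld.MEM) pair
  cy4 -> i6&i7 (and.ALU;beq.BR) pair
  cy5 -> i8 (add.ALU) RAW r4
  cy6 -> i9&i10 (add.ALU;or.ALU) pair
  cy7 -> i11 (mulh.MUL) no-port MUL/BR
  cy8 -> i12 (beq.BR) tail

ISSUED = 11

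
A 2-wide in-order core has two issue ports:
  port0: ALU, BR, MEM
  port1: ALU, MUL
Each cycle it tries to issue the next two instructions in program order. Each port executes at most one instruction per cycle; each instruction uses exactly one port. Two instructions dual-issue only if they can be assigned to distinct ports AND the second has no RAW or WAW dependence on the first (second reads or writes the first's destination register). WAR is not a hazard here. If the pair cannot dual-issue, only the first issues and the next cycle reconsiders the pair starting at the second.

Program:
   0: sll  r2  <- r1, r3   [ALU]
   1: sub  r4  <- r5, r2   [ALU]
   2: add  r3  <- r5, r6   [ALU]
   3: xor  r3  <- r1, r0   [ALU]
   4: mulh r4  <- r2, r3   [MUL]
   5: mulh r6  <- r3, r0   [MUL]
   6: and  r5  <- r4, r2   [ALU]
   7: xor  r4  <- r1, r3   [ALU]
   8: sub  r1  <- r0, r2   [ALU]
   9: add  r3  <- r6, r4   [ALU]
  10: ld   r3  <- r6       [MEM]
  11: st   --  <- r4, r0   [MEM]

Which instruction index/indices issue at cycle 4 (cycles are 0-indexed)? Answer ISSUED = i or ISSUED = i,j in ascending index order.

ISSUED = 5,6

0. sll.ALU @i0  | RAW r2
1. sub.ALU add.ALU @i1&i2  | dual
2. xor.ALU @i3  | RAW r3
3. mulh.MUL @i4  | no-port MUL/MUL
4. mulh.MUL and.ALU @i5&i6  | dual
5. xor.ALU sub.ALU @i7&i8  | dual
6. add.ALU @i9  | WAW r3
7. ld.MEM @i10  | no-port MEM/MEM
8. st.MEM @i11  | tail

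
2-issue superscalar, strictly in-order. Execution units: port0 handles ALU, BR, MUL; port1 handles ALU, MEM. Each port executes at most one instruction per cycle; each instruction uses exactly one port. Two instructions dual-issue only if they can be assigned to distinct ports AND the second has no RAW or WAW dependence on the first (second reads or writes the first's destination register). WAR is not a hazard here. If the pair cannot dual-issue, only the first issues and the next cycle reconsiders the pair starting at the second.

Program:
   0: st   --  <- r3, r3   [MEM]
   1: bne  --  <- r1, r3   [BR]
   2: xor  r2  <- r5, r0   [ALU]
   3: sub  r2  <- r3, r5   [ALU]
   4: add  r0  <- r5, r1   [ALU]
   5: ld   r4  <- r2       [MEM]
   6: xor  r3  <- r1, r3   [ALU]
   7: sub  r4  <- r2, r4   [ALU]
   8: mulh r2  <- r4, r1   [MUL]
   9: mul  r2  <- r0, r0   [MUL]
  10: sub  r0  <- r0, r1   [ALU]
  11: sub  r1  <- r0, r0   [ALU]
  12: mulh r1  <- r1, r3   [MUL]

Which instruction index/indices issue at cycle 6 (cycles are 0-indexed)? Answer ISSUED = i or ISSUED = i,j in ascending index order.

  cy0 -> i0&i1 (st/bne) pair
  cy1 -> i2 (xor) WAW r2
  cy2 -> i3&i4 (sub/add) pair
  cy3 -> i5&i6 (ld/xor) pair
  cy4 -> i7 (sub) RAW r4
  cy5 -> i8 (mulh) no-port MUL/MUL
  cy6 -> i9&i10 (mul/sub) pair
  cy7 -> i11 (sub) RAW+WAW r1
  cy8 -> i12 (mulh) tail

ISSUED = 9,10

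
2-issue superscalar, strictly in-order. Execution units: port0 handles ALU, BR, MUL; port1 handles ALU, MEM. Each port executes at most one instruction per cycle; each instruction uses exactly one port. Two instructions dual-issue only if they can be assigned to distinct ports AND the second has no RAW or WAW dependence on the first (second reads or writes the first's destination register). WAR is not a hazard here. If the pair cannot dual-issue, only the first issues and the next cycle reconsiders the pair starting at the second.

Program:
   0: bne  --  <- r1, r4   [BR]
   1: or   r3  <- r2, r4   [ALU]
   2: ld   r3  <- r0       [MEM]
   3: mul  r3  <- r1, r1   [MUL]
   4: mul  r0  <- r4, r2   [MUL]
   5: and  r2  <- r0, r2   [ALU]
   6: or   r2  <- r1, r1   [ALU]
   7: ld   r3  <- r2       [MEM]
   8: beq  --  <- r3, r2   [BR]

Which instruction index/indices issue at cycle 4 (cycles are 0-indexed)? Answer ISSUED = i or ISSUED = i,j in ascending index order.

ISSUED = 5

0. bne.BR;or.ALU @i0,i1  | pair
1. ld.MEM @i2  | WAW r3
2. mul.MUL @i3  | no-port MUL/MUL
3. mul.MUL @i4  | RAW r0
4. and.ALU @i5  | WAW r2
5. or.ALU @i6  | RAW r2
6. ld.MEM @i7  | RAW r3
7. beq.BR @i8  | tail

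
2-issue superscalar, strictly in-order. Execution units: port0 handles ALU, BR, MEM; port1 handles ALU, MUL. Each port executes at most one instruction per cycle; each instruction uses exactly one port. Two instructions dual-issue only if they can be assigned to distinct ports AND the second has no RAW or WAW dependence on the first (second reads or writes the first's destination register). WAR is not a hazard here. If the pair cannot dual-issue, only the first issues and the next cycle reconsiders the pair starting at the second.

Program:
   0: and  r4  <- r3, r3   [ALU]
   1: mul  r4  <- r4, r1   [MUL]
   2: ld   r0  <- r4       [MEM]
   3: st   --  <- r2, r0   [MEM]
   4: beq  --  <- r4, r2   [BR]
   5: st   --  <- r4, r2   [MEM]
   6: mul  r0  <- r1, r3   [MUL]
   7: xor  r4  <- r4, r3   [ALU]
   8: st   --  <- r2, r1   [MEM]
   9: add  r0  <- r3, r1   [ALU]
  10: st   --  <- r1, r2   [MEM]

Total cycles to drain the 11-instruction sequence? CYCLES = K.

[0] i0  and.ALU  -- RAW+WAW r4
[1] i1  mul.MUL  -- RAW r4
[2] i2  ld.MEM  -- no-port MEM/MEM
[3] i3  st.MEM  -- no-port MEM/BR
[4] i4  beq.BR  -- no-port BR/MEM
[5] i5+i6  st.MEM mul.MUL  -- dual
[6] i7+i8  xor.ALU st.MEM  -- dual
[7] i9+i10  add.ALU st.MEM  -- dual

CYCLES = 8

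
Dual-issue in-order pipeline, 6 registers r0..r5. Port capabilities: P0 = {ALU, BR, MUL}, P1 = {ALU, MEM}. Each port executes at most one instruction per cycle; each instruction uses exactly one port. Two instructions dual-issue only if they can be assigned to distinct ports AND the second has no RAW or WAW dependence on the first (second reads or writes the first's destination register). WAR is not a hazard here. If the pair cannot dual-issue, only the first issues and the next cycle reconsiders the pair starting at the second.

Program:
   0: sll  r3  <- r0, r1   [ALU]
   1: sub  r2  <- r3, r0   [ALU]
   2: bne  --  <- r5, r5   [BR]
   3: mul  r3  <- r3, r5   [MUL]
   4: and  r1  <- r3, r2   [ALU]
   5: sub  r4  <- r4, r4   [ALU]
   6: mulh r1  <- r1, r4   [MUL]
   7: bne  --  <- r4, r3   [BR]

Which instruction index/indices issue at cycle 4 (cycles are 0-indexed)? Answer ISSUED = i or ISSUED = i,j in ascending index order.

#0 head=0: sll i0 RAW r3
#1 head=1: sub+bne i1,i2 dual
#2 head=3: mul i3 RAW r3
#3 head=4: and+sub i4,i5 dual
#4 head=6: mulh i6 no-port MUL/BR
#5 head=7: bne i7 tail

ISSUED = 6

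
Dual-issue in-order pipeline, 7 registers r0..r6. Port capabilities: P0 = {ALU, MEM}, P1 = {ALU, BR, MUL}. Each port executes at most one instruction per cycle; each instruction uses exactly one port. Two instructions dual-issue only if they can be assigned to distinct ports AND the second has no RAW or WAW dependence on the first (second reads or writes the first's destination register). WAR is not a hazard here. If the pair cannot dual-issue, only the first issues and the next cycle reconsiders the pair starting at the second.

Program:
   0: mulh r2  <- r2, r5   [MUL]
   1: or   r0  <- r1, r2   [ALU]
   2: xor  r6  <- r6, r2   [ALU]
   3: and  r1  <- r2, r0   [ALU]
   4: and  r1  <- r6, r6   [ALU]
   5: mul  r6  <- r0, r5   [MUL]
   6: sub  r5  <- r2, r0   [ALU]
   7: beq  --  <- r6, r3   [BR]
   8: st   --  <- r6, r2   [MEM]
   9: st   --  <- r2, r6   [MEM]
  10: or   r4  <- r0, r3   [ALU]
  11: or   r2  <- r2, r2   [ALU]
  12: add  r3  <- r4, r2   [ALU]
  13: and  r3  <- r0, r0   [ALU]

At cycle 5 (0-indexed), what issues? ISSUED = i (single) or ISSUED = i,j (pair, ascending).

ISSUED = 8

#0 head=0: mulh.MUL i0 RAW r2
#1 head=1: or.ALU;xor.ALU i1,i2 dual
#2 head=3: and.ALU i3 WAW r1
#3 head=4: and.ALU;mul.MUL i4,i5 dual
#4 head=6: sub.ALU;beq.BR i6,i7 dual
#5 head=8: st.MEM i8 no-port MEM/MEM
#6 head=9: st.MEM;or.ALU i9,i10 dual
#7 head=11: or.ALU i11 RAW r2
#8 head=12: add.ALU i12 WAW r3
#9 head=13: and.ALU i13 tail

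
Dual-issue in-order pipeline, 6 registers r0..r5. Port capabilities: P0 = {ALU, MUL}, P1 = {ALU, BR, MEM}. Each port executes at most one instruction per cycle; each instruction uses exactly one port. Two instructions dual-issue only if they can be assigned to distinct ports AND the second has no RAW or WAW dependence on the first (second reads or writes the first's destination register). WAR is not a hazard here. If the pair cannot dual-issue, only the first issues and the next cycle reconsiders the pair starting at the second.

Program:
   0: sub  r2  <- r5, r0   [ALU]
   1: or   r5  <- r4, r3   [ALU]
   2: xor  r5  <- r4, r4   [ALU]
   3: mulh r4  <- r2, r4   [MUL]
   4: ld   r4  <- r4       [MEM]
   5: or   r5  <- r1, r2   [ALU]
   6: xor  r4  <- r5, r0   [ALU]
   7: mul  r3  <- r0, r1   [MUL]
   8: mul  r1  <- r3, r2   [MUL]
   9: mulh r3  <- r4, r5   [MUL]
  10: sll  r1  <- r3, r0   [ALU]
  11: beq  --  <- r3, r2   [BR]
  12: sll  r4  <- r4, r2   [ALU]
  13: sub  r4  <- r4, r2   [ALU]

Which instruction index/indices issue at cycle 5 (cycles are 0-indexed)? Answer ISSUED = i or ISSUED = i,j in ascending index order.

ISSUED = 9

t=0 i0,i1:sub/or ; 2-wide
t=1 i2,i3:xor/mulh ; 2-wide
t=2 i4,i5:ld/or ; 2-wide
t=3 i6,i7:xor/mul ; 2-wide
t=4 i8:mul ; no-port MUL/MUL
t=5 i9:mulh ; RAW r3
t=6 i10,i11:sll/beq ; 2-wide
t=7 i12:sll ; RAW+WAW r4
t=8 i13:sub ; tail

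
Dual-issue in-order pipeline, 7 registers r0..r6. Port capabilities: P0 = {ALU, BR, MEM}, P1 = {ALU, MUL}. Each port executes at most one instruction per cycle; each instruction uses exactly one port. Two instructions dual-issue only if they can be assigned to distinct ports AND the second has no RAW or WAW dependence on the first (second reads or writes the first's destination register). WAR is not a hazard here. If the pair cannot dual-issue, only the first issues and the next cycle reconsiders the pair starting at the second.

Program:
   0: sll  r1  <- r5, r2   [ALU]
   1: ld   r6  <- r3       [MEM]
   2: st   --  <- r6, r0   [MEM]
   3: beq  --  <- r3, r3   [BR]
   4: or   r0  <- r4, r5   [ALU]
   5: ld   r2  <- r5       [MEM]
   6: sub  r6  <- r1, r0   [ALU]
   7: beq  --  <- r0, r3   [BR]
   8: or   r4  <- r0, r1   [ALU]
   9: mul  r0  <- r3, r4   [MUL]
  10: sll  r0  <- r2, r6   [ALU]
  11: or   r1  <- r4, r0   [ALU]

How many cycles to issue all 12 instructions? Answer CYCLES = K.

CYCLES = 8

c0: i0/i1 sll;ld  pair
c1: i2 st  no-port MEM/BR
c2: i3/i4 beq;or  pair
c3: i5/i6 ld;sub  pair
c4: i7/i8 beq;or  pair
c5: i9 mul  WAW r0
c6: i10 sll  RAW r0
c7: i11 or  tail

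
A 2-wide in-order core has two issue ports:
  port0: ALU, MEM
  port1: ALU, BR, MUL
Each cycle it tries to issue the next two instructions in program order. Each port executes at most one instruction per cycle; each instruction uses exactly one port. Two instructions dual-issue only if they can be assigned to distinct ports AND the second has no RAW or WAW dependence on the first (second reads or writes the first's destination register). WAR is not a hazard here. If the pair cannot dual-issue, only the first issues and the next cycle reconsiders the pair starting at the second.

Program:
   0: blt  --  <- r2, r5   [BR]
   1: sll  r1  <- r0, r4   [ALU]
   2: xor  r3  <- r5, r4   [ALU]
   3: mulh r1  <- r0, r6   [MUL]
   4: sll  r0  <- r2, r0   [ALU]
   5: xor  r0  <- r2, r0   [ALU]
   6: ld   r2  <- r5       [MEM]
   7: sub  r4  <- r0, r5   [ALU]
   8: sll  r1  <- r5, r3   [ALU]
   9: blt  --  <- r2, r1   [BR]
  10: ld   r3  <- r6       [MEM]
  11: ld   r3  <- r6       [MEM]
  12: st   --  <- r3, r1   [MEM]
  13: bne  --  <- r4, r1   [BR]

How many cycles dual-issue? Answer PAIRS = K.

PAIRS = 6

t=0 i0,i1:blt/sll ; 2-wide
t=1 i2,i3:xor/mulh ; 2-wide
t=2 i4:sll ; RAW+WAW r0
t=3 i5,i6:xor/ld ; 2-wide
t=4 i7,i8:sub/sll ; 2-wide
t=5 i9,i10:blt/ld ; 2-wide
t=6 i11:ld ; no-port MEM/MEM
t=7 i12,i13:st/bne ; 2-wide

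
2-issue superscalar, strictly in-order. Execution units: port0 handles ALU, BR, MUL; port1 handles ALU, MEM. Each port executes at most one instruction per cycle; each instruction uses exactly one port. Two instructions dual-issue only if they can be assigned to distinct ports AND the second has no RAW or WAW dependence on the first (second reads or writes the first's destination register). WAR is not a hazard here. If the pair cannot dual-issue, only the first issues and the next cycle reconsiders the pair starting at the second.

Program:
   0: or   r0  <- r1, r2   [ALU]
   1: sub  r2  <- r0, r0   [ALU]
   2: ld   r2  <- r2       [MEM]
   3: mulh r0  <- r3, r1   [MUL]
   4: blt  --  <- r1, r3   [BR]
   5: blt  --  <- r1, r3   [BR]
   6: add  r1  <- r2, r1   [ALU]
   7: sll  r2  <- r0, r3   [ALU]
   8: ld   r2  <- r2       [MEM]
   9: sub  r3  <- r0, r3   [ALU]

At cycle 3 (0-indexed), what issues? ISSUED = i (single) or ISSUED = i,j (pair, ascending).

c0: i0 or.ALU  RAW r0
c1: i1 sub.ALU  RAW+WAW r2
c2: i2&i3 ld.MEM+mulh.MUL  pair
c3: i4 blt.BR  no-port BR/BR
c4: i5&i6 blt.BR+add.ALU  pair
c5: i7 sll.ALU  RAW+WAW r2
c6: i8&i9 ld.MEM+sub.ALU  pair

ISSUED = 4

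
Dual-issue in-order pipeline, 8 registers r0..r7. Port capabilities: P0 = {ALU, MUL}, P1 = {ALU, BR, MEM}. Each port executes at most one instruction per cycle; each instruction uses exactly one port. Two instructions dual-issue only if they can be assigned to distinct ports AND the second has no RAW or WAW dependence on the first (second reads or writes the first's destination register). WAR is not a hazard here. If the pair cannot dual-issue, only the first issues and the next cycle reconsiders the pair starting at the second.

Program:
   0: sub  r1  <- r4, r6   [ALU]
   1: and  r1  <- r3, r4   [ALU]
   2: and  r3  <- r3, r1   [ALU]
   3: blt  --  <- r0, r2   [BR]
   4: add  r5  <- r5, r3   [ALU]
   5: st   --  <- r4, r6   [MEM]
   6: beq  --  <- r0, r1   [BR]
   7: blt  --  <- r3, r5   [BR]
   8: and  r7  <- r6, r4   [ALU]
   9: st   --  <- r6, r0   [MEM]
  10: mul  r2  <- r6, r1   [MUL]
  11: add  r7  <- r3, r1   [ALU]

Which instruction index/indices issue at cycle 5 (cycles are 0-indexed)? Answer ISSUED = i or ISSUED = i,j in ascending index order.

ISSUED = 7,8

c0: i0 sub  WAW r1
c1: i1 and  RAW r1
c2: i2+i3 and blt  dual
c3: i4+i5 add st  dual
c4: i6 beq  no-port BR/BR
c5: i7+i8 blt and  dual
c6: i9+i10 st mul  dual
c7: i11 add  tail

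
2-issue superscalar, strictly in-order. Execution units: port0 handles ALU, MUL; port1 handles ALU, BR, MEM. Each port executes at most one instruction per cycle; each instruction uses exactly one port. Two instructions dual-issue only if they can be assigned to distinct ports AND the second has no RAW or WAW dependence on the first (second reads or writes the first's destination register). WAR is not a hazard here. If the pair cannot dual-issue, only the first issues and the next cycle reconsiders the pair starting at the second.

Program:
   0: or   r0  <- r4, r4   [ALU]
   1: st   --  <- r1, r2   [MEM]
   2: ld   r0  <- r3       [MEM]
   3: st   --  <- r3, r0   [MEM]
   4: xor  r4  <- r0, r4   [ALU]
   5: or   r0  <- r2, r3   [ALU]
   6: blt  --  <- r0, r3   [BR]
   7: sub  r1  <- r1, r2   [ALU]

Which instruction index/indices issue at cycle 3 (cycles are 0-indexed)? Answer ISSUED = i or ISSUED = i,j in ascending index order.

t=0 i0+i1:or.ALU st.MEM ; 2-wide
t=1 i2:ld.MEM ; no-port MEM/MEM
t=2 i3+i4:st.MEM xor.ALU ; 2-wide
t=3 i5:or.ALU ; RAW r0
t=4 i6+i7:blt.BR sub.ALU ; 2-wide

ISSUED = 5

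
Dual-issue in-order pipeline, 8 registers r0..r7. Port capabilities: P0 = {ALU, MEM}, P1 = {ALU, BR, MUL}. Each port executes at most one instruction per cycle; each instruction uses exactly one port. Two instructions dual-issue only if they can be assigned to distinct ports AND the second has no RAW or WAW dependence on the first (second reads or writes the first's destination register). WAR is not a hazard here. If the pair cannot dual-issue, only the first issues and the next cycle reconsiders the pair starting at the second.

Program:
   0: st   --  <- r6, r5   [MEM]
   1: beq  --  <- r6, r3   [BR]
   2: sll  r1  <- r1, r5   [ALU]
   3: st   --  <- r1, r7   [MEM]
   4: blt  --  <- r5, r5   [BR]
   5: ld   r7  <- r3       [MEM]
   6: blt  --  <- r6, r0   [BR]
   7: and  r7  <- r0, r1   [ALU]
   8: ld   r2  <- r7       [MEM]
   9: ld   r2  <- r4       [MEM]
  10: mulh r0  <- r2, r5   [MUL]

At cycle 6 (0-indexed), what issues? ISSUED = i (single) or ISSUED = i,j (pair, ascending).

ISSUED = 9

0. st.MEM;beq.BR @i0/i1  | 2-wide
1. sll.ALU @i2  | RAW r1
2. st.MEM;blt.BR @i3/i4  | 2-wide
3. ld.MEM;blt.BR @i5/i6  | 2-wide
4. and.ALU @i7  | RAW r7
5. ld.MEM @i8  | no-port MEM/MEM
6. ld.MEM @i9  | RAW r2
7. mulh.MUL @i10  | tail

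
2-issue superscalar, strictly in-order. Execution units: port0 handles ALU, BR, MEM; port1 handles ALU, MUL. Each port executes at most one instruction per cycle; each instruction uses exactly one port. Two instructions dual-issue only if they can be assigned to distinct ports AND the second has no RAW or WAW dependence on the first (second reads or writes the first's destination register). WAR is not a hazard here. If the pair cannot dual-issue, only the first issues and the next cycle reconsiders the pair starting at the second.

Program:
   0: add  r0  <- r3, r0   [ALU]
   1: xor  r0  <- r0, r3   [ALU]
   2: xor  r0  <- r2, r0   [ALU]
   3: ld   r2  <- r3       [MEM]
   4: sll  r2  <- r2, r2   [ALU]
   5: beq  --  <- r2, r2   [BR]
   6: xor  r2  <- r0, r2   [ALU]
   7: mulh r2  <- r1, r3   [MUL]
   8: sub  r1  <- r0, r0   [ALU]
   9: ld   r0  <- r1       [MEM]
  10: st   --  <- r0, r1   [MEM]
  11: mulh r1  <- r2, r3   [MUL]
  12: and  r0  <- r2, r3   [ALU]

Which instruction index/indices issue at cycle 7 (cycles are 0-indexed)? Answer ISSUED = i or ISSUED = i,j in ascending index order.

c0: i0 add.ALU  RAW+WAW r0
c1: i1 xor.ALU  RAW+WAW r0
c2: i2,i3 xor.ALU+ld.MEM  2-wide
c3: i4 sll.ALU  RAW r2
c4: i5,i6 beq.BR+xor.ALU  2-wide
c5: i7,i8 mulh.MUL+sub.ALU  2-wide
c6: i9 ld.MEM  no-port MEM/MEM
c7: i10,i11 st.MEM+mulh.MUL  2-wide
c8: i12 and.ALU  tail

ISSUED = 10,11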